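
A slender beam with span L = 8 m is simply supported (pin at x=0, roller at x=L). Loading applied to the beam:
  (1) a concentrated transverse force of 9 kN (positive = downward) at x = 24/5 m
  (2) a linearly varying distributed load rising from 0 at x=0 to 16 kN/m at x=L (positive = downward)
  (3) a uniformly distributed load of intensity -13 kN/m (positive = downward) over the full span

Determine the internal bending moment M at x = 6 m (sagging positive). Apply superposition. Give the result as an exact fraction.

Load 1 — point force P=9 kN at a=24/5 m (b=L-a=16/5):
  M_1 = Pa(L-x)/L  [x>a] = 9·(24/5)·(8-6)/8 = 54/5 kN·m
Load 2 — triangular load w₀=16 kN/m (0→w₀ over full span):
  M_2 = w₀Lx/6 - w₀x³/(6L) = 16·8·6/6 - 16·6³/(6·8) = 56 kN·m
Load 3 — uniform load w=-13 kN/m over full span:
  M_3 = wx(L-x)/2 = (-13)·6·(8-6)/2 = -78 kN·m
Superposition: M = Σ M_i = -56/5 kN·m ≈ -11.200000 kN·m

M(6) = -56/5 kN·m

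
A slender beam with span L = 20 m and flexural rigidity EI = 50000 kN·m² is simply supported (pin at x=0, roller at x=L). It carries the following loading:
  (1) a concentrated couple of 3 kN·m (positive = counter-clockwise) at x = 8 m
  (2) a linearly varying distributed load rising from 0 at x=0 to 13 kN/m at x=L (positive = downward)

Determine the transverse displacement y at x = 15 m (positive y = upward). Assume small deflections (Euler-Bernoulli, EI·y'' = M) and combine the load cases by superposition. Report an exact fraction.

y(15) = -964679/4800000 m

Load 1 — applied couple M₀=3 kN·m at a=8 m (b=L-a=12):
  y_1 = (M₀x³/(6L)-M₀(x-a)²/2+C₁x)/EI  [x>a] with C₁=M₀(3b²-L²)/(6L)=4/5 = (3·15³/(6·20)-3·(15-8)²/2+(4/5)·15)/50000 = 183/400000 m
Load 2 — triangular load w₀=13 kN/m (0→w₀ over full span):
  y_2 = -w₀x(7L⁴-10L²x²+3x⁴)/(360LEI) = -13·15·(7·20⁴-10·20²·15²+3·15⁴)/(360·20·50000) = -1547/7680 m
Superposition: y = Σ y_i = -964679/4800000 m ≈ -0.200975 m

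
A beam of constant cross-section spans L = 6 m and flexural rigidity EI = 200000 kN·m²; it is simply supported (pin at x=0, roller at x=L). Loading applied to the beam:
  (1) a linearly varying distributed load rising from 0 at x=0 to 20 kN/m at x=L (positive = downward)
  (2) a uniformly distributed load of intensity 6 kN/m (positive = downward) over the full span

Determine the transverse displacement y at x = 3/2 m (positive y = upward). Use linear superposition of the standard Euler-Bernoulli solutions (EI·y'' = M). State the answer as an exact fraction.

Load 1 — triangular load w₀=20 kN/m (0→w₀ over full span):
  y_1 = -w₀x(7L⁴-10L²x²+3x⁴)/(360LEI) = -20·(3/2)·(7·6⁴-10·6²·(3/2)²+3·(3/2)⁴)/(360·6·200000) = -2943/5120000 m
Load 2 — uniform load w=6 kN/m over full span:
  y_2 = -wx(L³-2Lx²+x³)/(24EI) = -6·(3/2)·(6³-2·6·(3/2)²+(3/2)³)/(24·200000) = -4617/12800000 m
Superposition: y = Σ y_i = -23949/25600000 m ≈ -0.000936 m

y(3/2) = -23949/25600000 m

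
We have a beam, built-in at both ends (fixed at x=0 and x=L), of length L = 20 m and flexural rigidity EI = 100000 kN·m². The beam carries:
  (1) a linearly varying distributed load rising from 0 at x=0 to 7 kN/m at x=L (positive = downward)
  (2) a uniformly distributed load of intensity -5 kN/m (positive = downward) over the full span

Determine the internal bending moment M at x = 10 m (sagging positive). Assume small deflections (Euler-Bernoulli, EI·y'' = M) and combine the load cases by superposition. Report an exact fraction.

Load 1 — triangular load w₀=7 kN/m (0→w₀ over full span):
  M_1 = 3w₀Lx/20 - w₀L²/30 - w₀x³/(6L) = 3·7·20·10/20 - 7·20²/30 - 7·10³/(6·20) = 175/3 kN·m
Load 2 — uniform load w=-5 kN/m over full span:
  M_2 = wLx/2 - wL²/12 - wx²/2 = (-5)·20·10/2 - (-5)·20²/12 - (-5)·10²/2 = -250/3 kN·m
Superposition: M = Σ M_i = -25 kN·m ≈ -25.000000 kN·m

M(10) = -25 kN·m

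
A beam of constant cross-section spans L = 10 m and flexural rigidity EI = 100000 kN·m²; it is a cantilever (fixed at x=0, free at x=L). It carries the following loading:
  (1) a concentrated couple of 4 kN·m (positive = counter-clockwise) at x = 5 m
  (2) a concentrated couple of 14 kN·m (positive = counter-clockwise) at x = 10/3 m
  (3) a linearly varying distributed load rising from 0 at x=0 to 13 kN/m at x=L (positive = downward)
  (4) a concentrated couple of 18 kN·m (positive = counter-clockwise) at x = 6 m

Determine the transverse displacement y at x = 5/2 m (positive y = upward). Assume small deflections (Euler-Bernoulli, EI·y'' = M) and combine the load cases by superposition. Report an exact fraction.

y(5/2) = -65953/6144000 m

Load 1 — applied couple M₀=4 kN·m at a=5 m (b=L-a=5):
  y_1 = M₀x²/(2EI)  [x≤a] = 4·(5/2)²/(2·100000) = 1/8000 m
Load 2 — applied couple M₀=14 kN·m at a=10/3 m (b=L-a=20/3):
  y_2 = M₀x²/(2EI)  [x≤a] = 14·(5/2)²/(2·100000) = 7/16000 m
Load 3 — triangular load w₀=13 kN/m (0→w₀ over full span):
  y_3 = (w₀Lx³/12-w₀L²x²/6-w₀x⁵/(120L))/EI = (13·10·(5/2)³/12-13·10²·(5/2)²/6-13·(5/2)⁵/(120·10))/100000 = -14573/1228800 m
Load 4 — applied couple M₀=18 kN·m at a=6 m (b=L-a=4):
  y_4 = M₀x²/(2EI)  [x≤a] = 18·(5/2)²/(2·100000) = 9/16000 m
Superposition: y = Σ y_i = -65953/6144000 m ≈ -0.010735 m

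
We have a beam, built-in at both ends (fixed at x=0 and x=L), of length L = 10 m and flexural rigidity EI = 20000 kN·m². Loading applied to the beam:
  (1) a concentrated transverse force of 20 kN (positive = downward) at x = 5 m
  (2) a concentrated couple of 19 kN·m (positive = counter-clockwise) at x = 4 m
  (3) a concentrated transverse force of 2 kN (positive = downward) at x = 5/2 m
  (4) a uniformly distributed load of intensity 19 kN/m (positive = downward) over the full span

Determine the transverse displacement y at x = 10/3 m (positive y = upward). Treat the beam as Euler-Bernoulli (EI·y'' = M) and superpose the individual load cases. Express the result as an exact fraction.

y(10/3) = -228073/9720000 m

Load 1 — point force P=20 kN at a=5 m (b=L-a=5):
  y_1 = -Pb²x²(3aL-(3a+b)x)/(6L³EI)  [x≤a] = -20·5²·(10/3)²·(3·5·10-(3·5+5)·(10/3))/(6·10³·20000) = -5/1296 m
Load 2 — applied couple M₀=19 kN·m at a=4 m (b=L-a=6):
  y_2 = (R_Ax³/6 - M_Ax²/2)/EI  [x≤a] with R_A=342/125, M_A=57/25 = ((342/125)·(10/3)³/6 - (57/25)·(10/3)²/2)/20000 = 19/90000 m
Load 3 — point force P=2 kN at a=5/2 m (b=L-a=15/2):
  y_3 = -Pa²(L-x)²(3bL-(3b+a)(L-x))/(6L³EI)  [x>a] = -2·(5/2)²·(10-(10/3))²·(3·(15/2)·10-(3·(15/2)+(5/2))·(10-(10/3)))/(6·10³·20000) = -7/25920 m
Load 4 — uniform load w=19 kN/m over full span:
  y_4 = -wx²(L-x)²/(24EI) = -19·(10/3)²·(10-(10/3))²/(24·20000) = -19/972 m
Superposition: y = Σ y_i = -228073/9720000 m ≈ -0.023464 m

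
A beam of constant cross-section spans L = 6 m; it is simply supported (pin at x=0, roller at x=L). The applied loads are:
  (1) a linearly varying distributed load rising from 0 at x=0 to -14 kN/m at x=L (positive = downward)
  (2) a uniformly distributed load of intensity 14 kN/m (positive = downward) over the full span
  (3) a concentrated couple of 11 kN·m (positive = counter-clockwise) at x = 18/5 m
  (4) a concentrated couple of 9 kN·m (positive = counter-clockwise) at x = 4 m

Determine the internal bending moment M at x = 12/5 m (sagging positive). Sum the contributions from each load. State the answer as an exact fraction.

Load 1 — triangular load w₀=-14 kN/m (0→w₀ over full span):
  M_1 = w₀Lx/6 - w₀x³/(6L) = (-14)·6·(12/5)/6 - (-14)·(12/5)³/(6·6) = -3528/125 kN·m
Load 2 — uniform load w=14 kN/m over full span:
  M_2 = wx(L-x)/2 = 14·(12/5)·(6-(12/5))/2 = 1512/25 kN·m
Load 3 — applied couple M₀=11 kN·m at a=18/5 m (b=L-a=12/5):
  M_3 = M₀x/L  [x≤a] = 11·(12/5)/6 = 22/5 kN·m
Load 4 — applied couple M₀=9 kN·m at a=4 m (b=L-a=2):
  M_4 = M₀x/L  [x≤a] = 9·(12/5)/6 = 18/5 kN·m
Superposition: M = Σ M_i = 5032/125 kN·m ≈ 40.256000 kN·m

M(12/5) = 5032/125 kN·m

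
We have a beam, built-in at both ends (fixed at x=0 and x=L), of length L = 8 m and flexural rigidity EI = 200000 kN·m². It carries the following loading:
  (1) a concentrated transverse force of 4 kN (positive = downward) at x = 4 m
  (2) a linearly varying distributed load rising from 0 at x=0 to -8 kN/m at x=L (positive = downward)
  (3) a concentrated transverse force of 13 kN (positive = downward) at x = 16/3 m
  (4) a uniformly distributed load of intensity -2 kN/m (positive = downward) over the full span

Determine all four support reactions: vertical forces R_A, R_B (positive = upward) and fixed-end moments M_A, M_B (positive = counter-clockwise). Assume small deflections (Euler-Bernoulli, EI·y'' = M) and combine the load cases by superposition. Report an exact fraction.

Load 1 — point force P=4 kN at a=4 m (b=L-a=4):
  R_A = Pb²(3a+b)/L³ = 4·4²·(3·4+4)/8³ = 2 kN
  M_A = Pab²/L² = 4·4·4²/8² = 4 kN·m
  R_B = Pa²(a+3b)/L³ = 4·4²·(4+3·4)/8³ = 2 kN
  M_B = -Pa²b/L² = -4·4²·4/8² = -4 kN·m
Load 2 — triangular load w₀=-8 kN/m (0→w₀ over full span):
  R_A = 3w₀L/20 = 3·(-8)·8/20 = -48/5 kN
  M_A = w₀L²/30 = (-8)·8²/30 = -256/15 kN·m
  R_B = 7w₀L/20 = 7·(-8)·8/20 = -112/5 kN
  M_B = -w₀L²/20 = -(-8)·8²/20 = 128/5 kN·m
Load 3 — point force P=13 kN at a=16/3 m (b=L-a=8/3):
  R_A = Pb²(3a+b)/L³ = 13·(8/3)²·(3·(16/3)+(8/3))/8³ = 91/27 kN
  M_A = Pab²/L² = 13·(16/3)·(8/3)²/8² = 208/27 kN·m
  R_B = Pa²(a+3b)/L³ = 13·(16/3)²·((16/3)+3·(8/3))/8³ = 260/27 kN
  M_B = -Pa²b/L² = -13·(16/3)²·(8/3)/8² = -416/27 kN·m
Load 4 — uniform load w=-2 kN/m over full span:
  R_A = wL/2 = (-2)·8/2 = -8 kN
  M_A = wL²/12 = (-2)·8²/12 = -32/3 kN·m
  R_B = wL/2 = (-2)·8/2 = -8 kN
  M_B = -wL²/12 = -(-2)·8²/12 = 32/3 kN·m
Superposition: R_A = -1651/135 kN, M_A = -2164/135 kN·m, R_B = -2534/135 kN, M_B = 2276/135 kN·m

R_A = -1651/135 kN, M_A = -2164/135 kN·m, R_B = -2534/135 kN, M_B = 2276/135 kN·m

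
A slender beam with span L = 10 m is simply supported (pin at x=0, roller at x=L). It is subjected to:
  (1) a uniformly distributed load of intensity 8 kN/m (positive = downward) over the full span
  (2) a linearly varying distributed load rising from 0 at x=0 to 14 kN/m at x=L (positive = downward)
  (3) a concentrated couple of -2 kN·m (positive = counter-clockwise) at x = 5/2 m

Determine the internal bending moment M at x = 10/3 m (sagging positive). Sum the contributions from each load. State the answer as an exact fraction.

M(10/3) = 12908/81 kN·m

Load 1 — uniform load w=8 kN/m over full span:
  M_1 = wx(L-x)/2 = 8·(10/3)·(10-(10/3))/2 = 800/9 kN·m
Load 2 — triangular load w₀=14 kN/m (0→w₀ over full span):
  M_2 = w₀Lx/6 - w₀x³/(6L) = 14·10·(10/3)/6 - 14·(10/3)³/(6·10) = 5600/81 kN·m
Load 3 — applied couple M₀=-2 kN·m at a=5/2 m (b=L-a=15/2):
  M_3 = M₀x/L - M₀  [x>a] = (-2)·(10/3)/10 - (-2) = 4/3 kN·m
Superposition: M = Σ M_i = 12908/81 kN·m ≈ 159.358025 kN·m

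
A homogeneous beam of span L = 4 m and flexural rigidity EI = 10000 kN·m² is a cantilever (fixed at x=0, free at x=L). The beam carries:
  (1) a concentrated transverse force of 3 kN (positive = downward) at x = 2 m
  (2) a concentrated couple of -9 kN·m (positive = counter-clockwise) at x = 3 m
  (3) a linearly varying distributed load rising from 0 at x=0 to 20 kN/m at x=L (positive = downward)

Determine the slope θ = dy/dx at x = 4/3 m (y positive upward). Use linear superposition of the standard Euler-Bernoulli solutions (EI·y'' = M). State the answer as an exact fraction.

θ(4/3) = -7573/607500 rad

Load 1 — point force P=3 kN at a=2 m (b=L-a=2):
  θ_1 = -Px(2a-x)/(2EI)  [x≤a] = -3·(4/3)·(2·2-(4/3))/(2·10000) = -1/1875 rad
Load 2 — applied couple M₀=-9 kN·m at a=3 m (b=L-a=1):
  θ_2 = M₀x/EI  [x≤a] = (-9)·(4/3)/10000 = -3/2500 rad
Load 3 — triangular load w₀=20 kN/m (0→w₀ over full span):
  θ_3 = (w₀Lx²/4-w₀L²x/3-w₀x⁴/(24L))/EI = (20·4·(4/3)²/4-20·4²·(4/3)/3-20·(4/3)⁴/(24·4))/10000 = -326/30375 rad
Superposition: θ = Σ θ_i = -7573/607500 rad ≈ -0.012466 rad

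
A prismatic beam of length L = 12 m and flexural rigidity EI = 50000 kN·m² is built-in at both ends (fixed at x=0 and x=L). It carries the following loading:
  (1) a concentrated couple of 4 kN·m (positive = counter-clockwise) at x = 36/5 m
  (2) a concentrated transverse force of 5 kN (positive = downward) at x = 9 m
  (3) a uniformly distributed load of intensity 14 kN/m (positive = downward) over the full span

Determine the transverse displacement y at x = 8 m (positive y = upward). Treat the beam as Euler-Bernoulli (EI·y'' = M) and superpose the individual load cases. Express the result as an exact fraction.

Load 1 — applied couple M₀=4 kN·m at a=36/5 m (b=L-a=24/5):
  y_1 = (R_Ax³/6 - M_Ax²/2 - M₀(x-a)²/2)/EI  [x>a] with R_A=12/25, M_A=32/25 = ((12/25)·8³/6 - (32/25)·8²/2 - 4·(8-(36/5))²/2)/50000 = -2/78125 m
Load 2 — point force P=5 kN at a=9 m (b=L-a=3):
  y_2 = -Pb²x²(3aL-(3a+b)x)/(6L³EI)  [x≤a] = -5·3²·8²·(3·9·12-(3·9+3)·8)/(6·12³·50000) = -7/15000 m
Load 3 — uniform load w=14 kN/m over full span:
  y_3 = -wx²(L-x)²/(24EI) = -14·8²·(12-8)²/(24·50000) = -112/9375 m
Superposition: y = Σ y_i = -23323/1875000 m ≈ -0.012439 m

y(8) = -23323/1875000 m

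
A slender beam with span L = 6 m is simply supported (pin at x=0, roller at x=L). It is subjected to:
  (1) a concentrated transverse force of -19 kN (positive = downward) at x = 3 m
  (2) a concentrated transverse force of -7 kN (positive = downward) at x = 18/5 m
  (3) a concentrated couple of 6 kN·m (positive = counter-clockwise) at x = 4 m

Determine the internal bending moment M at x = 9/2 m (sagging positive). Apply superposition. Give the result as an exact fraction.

M(9/2) = -441/20 kN·m

Load 1 — point force P=-19 kN at a=3 m (b=L-a=3):
  M_1 = Pa(L-x)/L  [x>a] = (-19)·3·(6-(9/2))/6 = -57/4 kN·m
Load 2 — point force P=-7 kN at a=18/5 m (b=L-a=12/5):
  M_2 = Pa(L-x)/L  [x>a] = (-7)·(18/5)·(6-(9/2))/6 = -63/10 kN·m
Load 3 — applied couple M₀=6 kN·m at a=4 m (b=L-a=2):
  M_3 = M₀x/L - M₀  [x>a] = 6·(9/2)/6 - 6 = -3/2 kN·m
Superposition: M = Σ M_i = -441/20 kN·m ≈ -22.050000 kN·m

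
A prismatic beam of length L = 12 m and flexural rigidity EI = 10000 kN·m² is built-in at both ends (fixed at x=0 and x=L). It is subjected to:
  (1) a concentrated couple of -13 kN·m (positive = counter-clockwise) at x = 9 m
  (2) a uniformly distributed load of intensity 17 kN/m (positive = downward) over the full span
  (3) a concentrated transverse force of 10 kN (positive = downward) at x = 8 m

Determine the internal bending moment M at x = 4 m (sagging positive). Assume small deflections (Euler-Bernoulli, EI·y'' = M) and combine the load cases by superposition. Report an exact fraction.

Load 1 — applied couple M₀=-13 kN·m at a=9 m (b=L-a=3):
  M_1 = R_Ax - M_A  [x≤a] with R_A=-39/32, M_A=-65/16 = (-39/32)·4 - (-65/16) = -13/16 kN·m
Load 2 — uniform load w=17 kN/m over full span:
  M_2 = wLx/2 - wL²/12 - wx²/2 = 17·12·4/2 - 17·12²/12 - 17·4²/2 = 68 kN·m
Load 3 — point force P=10 kN at a=8 m (b=L-a=4):
  M_3 = Pb²(3a+b)x/L³ - Pab²/L²  [x≤a] = 10·4²·(3·8+4)·4/12³ - 10·8·4²/12² = 40/27 kN·m
Superposition: M = Σ M_i = 29665/432 kN·m ≈ 68.668981 kN·m

M(4) = 29665/432 kN·m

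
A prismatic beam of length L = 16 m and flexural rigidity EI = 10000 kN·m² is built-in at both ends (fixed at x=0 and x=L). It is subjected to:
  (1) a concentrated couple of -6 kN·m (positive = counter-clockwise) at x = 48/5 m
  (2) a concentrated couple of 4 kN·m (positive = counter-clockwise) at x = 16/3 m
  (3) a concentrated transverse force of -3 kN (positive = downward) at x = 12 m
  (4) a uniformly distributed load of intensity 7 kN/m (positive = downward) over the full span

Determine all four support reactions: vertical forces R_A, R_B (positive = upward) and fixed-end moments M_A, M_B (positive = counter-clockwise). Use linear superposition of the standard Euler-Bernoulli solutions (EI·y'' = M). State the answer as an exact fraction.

R_A = 132779/2400 kN, M_A = 43549/300 kN·m, R_B = 128821/2400 kN, M_B = -14197/100 kN·m

Load 1 — applied couple M₀=-6 kN·m at a=48/5 m (b=L-a=32/5):
  R_A = 6M₀ab/L³ = 6·(-6)·(48/5)·(32/5)/16³ = -27/50 kN
  M_A = M₀b(2a-b)/L² = (-6)·(32/5)·(2·(48/5)-(32/5))/16² = -48/25 kN·m
  R_B = -6M₀ab/L³ = -6·(-6)·(48/5)·(32/5)/16³ = 27/50 kN
  M_B = M₀a(2b-a)/L² = (-6)·(48/5)·(2·(32/5)-(48/5))/16² = -18/25 kN·m
Load 2 — applied couple M₀=4 kN·m at a=16/3 m (b=L-a=32/3):
  R_A = 6M₀ab/L³ = 6·4·(16/3)·(32/3)/16³ = 1/3 kN
  M_A = M₀b(2a-b)/L² = 4·(32/3)·(2·(16/3)-(32/3))/16² = 0 kN·m
  R_B = -6M₀ab/L³ = -6·4·(16/3)·(32/3)/16³ = -1/3 kN
  M_B = M₀a(2b-a)/L² = 4·(16/3)·(2·(32/3)-(16/3))/16² = 4/3 kN·m
Load 3 — point force P=-3 kN at a=12 m (b=L-a=4):
  R_A = Pb²(3a+b)/L³ = (-3)·4²·(3·12+4)/16³ = -15/32 kN
  M_A = Pab²/L² = (-3)·12·4²/16² = -9/4 kN·m
  R_B = Pa²(a+3b)/L³ = (-3)·12²·(12+3·4)/16³ = -81/32 kN
  M_B = -Pa²b/L² = -(-3)·12²·4/16² = 27/4 kN·m
Load 4 — uniform load w=7 kN/m over full span:
  R_A = wL/2 = 7·16/2 = 56 kN
  M_A = wL²/12 = 7·16²/12 = 448/3 kN·m
  R_B = wL/2 = 7·16/2 = 56 kN
  M_B = -wL²/12 = -7·16²/12 = -448/3 kN·m
Superposition: R_A = 132779/2400 kN, M_A = 43549/300 kN·m, R_B = 128821/2400 kN, M_B = -14197/100 kN·m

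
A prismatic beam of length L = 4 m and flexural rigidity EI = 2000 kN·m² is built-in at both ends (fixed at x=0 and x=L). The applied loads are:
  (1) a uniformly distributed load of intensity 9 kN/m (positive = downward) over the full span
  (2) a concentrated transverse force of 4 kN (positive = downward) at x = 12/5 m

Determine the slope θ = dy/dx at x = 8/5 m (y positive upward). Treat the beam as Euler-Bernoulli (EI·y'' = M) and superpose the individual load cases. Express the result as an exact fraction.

Load 1 — uniform load w=9 kN/m over full span:
  θ_1 = -wx(L-x)(L-2x)/(12EI) = -9·(8/5)·(4-(8/5))·(4-2·(8/5))/(12·2000) = -18/15625 rad
Load 2 — point force P=4 kN at a=12/5 m (b=L-a=8/5):
  θ_2 = -Pb²x(2aL-(3a+b)x)/(2L³EI)  [x≤a] = -4·(8/5)²·(8/5)·(2·(12/5)·4-(3·(12/5)+(8/5))·(8/5))/(2·4³·2000) = -128/390625 rad
Superposition: θ = Σ θ_i = -578/390625 rad ≈ -0.001480 rad

θ(8/5) = -578/390625 rad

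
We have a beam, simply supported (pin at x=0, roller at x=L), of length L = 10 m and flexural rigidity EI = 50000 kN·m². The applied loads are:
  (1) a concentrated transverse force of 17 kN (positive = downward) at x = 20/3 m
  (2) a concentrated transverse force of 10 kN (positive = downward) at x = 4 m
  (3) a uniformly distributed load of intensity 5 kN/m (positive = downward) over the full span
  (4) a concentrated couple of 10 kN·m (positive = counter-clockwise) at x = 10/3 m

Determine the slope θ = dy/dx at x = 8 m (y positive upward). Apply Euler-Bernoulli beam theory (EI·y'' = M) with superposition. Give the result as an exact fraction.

Load 1 — point force P=17 kN at a=20/3 m (b=L-a=10/3):
  θ_1 = -Pa(2L²-6Lx+3x²+a²)/(6LEI)  [x>a] = -17·(20/3)·(2·10²-6·10·8+3·8²+(20/3)²)/(6·10·50000) = 833/506250 rad
Load 2 — point force P=10 kN at a=4 m (b=L-a=6):
  θ_2 = -Pa(2L²-6Lx+3x²+a²)/(6LEI)  [x>a] = -10·4·(2·10²-6·10·8+3·8²+4²)/(6·10·50000) = 3/3125 rad
Load 3 — uniform load w=5 kN/m over full span:
  θ_3 = -w(L³-6Lx²+4x³)/(24EI) = -5·(10³-6·10·8²+4·8³)/(24·50000) = 33/10000 rad
Load 4 — applied couple M₀=10 kN·m at a=10/3 m (b=L-a=20/3):
  θ_4 = (M₀x²/(2L)-M₀(x-a)+C₁)/EI  [x>a] with C₁=M₀(3b²-L²)/(6L)=50/9 = (10·8²/(2·10)-10·(8-(10/3))+(50/9))/50000 = -41/225000 rad
Superposition: θ = Σ θ_i = 23179/4050000 rad ≈ 0.005723 rad

θ(8) = 23179/4050000 rad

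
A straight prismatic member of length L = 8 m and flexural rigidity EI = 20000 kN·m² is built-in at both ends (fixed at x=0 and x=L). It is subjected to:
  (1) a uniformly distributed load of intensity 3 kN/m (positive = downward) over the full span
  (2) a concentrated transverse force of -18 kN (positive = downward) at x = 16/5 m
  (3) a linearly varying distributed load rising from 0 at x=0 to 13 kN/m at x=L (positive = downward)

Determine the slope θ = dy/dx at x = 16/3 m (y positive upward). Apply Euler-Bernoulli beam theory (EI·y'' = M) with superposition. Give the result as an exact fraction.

θ(16/3) = 13592/18984375 rad

Load 1 — uniform load w=3 kN/m over full span:
  θ_1 = -wx(L-x)(L-2x)/(12EI) = -3·(16/3)·(8-(16/3))·(8-2·(16/3))/(12·20000) = 8/16875 rad
Load 2 — point force P=-18 kN at a=16/5 m (b=L-a=24/5):
  θ_2 = Pa²(L-x)(2bL-(3b+a)(L-x))/(2L³EI)  [x>a] = (-18)·(16/5)²·(8-(16/3))·(2·(24/5)·8-(3·(24/5)+(16/5))·(8-(16/3)))/(2·8³·20000) = -56/78125 rad
Load 3 — triangular load w₀=13 kN/m (0→w₀ over full span):
  θ_3 = -w₀(2x(L-x)(L-2x)(x+2L)+x²(L-x)²)/(120LEI) = -13·(2·(16/3)·(8-(16/3))·(8-2·(16/3))·((16/3)+2·8)+(16/3)²·(8-(16/3))²)/(120·8·20000) = 728/759375 rad
Superposition: θ = Σ θ_i = 13592/18984375 rad ≈ 0.000716 rad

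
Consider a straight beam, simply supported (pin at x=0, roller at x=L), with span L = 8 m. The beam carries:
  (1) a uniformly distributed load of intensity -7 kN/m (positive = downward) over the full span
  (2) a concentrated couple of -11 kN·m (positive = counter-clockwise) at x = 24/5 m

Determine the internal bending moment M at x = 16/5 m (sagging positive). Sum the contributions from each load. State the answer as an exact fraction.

Load 1 — uniform load w=-7 kN/m over full span:
  M_1 = wx(L-x)/2 = (-7)·(16/5)·(8-(16/5))/2 = -1344/25 kN·m
Load 2 — applied couple M₀=-11 kN·m at a=24/5 m (b=L-a=16/5):
  M_2 = M₀x/L  [x≤a] = (-11)·(16/5)/8 = -22/5 kN·m
Superposition: M = Σ M_i = -1454/25 kN·m ≈ -58.160000 kN·m

M(16/5) = -1454/25 kN·m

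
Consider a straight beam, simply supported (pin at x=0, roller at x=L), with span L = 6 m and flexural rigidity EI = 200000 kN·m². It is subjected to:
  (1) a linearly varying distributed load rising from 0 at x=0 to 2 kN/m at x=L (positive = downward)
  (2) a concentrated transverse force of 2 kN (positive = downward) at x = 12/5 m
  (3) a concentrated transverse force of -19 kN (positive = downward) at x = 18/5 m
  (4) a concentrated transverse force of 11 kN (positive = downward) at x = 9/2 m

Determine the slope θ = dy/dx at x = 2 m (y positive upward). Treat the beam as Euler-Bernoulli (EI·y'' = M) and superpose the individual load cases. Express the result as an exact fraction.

Load 1 — triangular load w₀=2 kN/m (0→w₀ over full span):
  θ_1 = -w₀(7L⁴-30L²x²+15x⁴)/(360LEI) = -2·(7·6⁴-30·6²·2²+15·2⁴)/(360·6·200000) = -13/562500 rad
Load 2 — point force P=2 kN at a=12/5 m (b=L-a=18/5):
  θ_2 = -Pb(L²-b²-3x²)/(6LEI)  [x≤a] = -2·(18/5)·(6²-(18/5)²-3·2²)/(6·6·200000) = -69/6250000 rad
Load 3 — point force P=-19 kN at a=18/5 m (b=L-a=12/5):
  θ_3 = -Pb(L²-b²-3x²)/(6LEI)  [x≤a] = -(-19)·(12/5)·(6²-(12/5)²-3·2²)/(6·6·200000) = 361/3125000 rad
Load 4 — point force P=11 kN at a=9/2 m (b=L-a=3/2):
  θ_4 = -Pb(L²-b²-3x²)/(6LEI)  [x≤a] = -11·(3/2)·(6²-(3/2)²-3·2²)/(6·6·200000) = -319/6400000 rad
Superposition: θ = Σ θ_i = 226981/7200000000 rad ≈ 0.000032 rad

θ(2) = 226981/7200000000 rad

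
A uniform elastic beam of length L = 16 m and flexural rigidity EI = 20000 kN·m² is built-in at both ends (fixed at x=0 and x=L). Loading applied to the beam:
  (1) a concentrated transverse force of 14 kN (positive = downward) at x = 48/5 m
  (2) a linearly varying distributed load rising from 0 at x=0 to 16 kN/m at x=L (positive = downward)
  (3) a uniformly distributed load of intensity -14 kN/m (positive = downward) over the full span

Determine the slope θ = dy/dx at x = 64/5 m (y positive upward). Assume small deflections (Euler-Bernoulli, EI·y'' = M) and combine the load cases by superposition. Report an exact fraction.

Load 1 — point force P=14 kN at a=48/5 m (b=L-a=32/5):
  θ_1 = Pa²(L-x)(2bL-(3b+a)(L-x))/(2L³EI)  [x>a] = 14·(48/5)²·(16-(64/5))·(2·(32/5)·16-(3·(32/5)+(48/5))·(16-(64/5)))/(2·16³·20000) = 5544/1953125 rad
Load 2 — triangular load w₀=16 kN/m (0→w₀ over full span):
  θ_2 = -w₀(2x(L-x)(L-2x)(x+2L)+x²(L-x)²)/(120LEI) = -16·(2·(64/5)·(16-(64/5))·(16-2·(64/5))·((64/5)+2·16)+(64/5)²·(16-(64/5))²)/(120·16·20000) = 16384/1171875 rad
Load 3 — uniform load w=-14 kN/m over full span:
  θ_3 = -wx(L-x)(L-2x)/(12EI) = -(-14)·(64/5)·(16-(64/5))·(16-2·(64/5))/(12·20000) = -1792/78125 rad
Superposition: θ = Σ θ_i = -35848/5859375 rad ≈ -0.006118 rad

θ(64/5) = -35848/5859375 rad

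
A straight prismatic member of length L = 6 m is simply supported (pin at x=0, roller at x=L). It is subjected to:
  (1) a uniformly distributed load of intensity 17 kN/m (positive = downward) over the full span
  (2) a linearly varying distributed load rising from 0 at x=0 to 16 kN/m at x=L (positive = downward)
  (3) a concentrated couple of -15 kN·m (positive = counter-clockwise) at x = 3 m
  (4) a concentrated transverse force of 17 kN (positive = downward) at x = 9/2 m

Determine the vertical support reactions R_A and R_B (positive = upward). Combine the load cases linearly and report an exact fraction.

Load 1 — uniform load w=17 kN/m over full span:
  R_A = wL/2 = 17·6/2 = 51 kN
  R_B = wL/2 = 17·6/2 = 51 kN
Load 2 — triangular load w₀=16 kN/m (0→w₀ over full span):
  R_A = w₀L/6 = 16·6/6 = 16 kN
  R_B = w₀L/3 = 16·6/3 = 32 kN
Load 3 — applied couple M₀=-15 kN·m at a=3 m (b=L-a=3):
  R_A = M₀/L = (-15)/6 = -5/2 kN
  R_B = -M₀/L = -(-15)/6 = 5/2 kN
Load 4 — point force P=17 kN at a=9/2 m (b=L-a=3/2):
  R_A = Pb/L = 17·(3/2)/6 = 17/4 kN
  R_B = Pa/L = 17·(9/2)/6 = 51/4 kN
Superposition: R_A = 275/4 kN, R_B = 393/4 kN

R_A = 275/4 kN, R_B = 393/4 kN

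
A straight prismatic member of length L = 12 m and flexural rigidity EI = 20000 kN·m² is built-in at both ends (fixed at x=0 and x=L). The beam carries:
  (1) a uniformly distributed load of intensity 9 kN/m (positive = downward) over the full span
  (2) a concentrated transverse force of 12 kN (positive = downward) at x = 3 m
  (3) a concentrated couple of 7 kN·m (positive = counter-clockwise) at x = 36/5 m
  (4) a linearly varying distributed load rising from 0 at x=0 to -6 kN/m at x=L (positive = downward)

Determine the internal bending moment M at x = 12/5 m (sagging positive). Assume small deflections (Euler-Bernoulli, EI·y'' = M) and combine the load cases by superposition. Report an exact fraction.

M(12/5) = 1769/500 kN·m

Load 1 — uniform load w=9 kN/m over full span:
  M_1 = wLx/2 - wL²/12 - wx²/2 = 9·12·(12/5)/2 - 9·12²/12 - 9·(12/5)²/2 = -108/25 kN·m
Load 2 — point force P=12 kN at a=3 m (b=L-a=9):
  M_2 = Pb²(3a+b)x/L³ - Pab²/L²  [x≤a] = 12·9²·(3·3+9)·(12/5)/12³ - 12·3·9²/12² = 81/20 kN·m
Load 3 — applied couple M₀=7 kN·m at a=36/5 m (b=L-a=24/5):
  M_3 = R_Ax - M_A  [x≤a] with R_A=21/25, M_A=56/25 = (21/25)·(12/5) - (56/25) = -28/125 kN·m
Load 4 — triangular load w₀=-6 kN/m (0→w₀ over full span):
  M_4 = 3w₀Lx/20 - w₀L²/30 - w₀x³/(6L) = 3·(-6)·12·(12/5)/20 - (-6)·12²/30 - (-6)·(12/5)³/(6·12) = 504/125 kN·m
Superposition: M = Σ M_i = 1769/500 kN·m ≈ 3.538000 kN·m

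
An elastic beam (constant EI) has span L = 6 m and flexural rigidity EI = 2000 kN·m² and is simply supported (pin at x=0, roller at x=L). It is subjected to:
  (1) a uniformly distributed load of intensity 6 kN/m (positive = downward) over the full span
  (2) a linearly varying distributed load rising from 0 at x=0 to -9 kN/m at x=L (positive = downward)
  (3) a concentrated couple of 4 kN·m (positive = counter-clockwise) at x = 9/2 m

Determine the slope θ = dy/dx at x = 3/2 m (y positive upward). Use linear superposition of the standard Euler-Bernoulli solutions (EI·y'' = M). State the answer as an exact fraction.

θ(3/2) = -14891/2560000 rad

Load 1 — uniform load w=6 kN/m over full span:
  θ_1 = -w(L³-6Lx²+4x³)/(24EI) = -6·(6³-6·6·(3/2)²+4·(3/2)³)/(24·2000) = -297/16000 rad
Load 2 — triangular load w₀=-9 kN/m (0→w₀ over full span):
  θ_2 = -w₀(7L⁴-30L²x²+15x⁴)/(360LEI) = -(-9)·(7·6⁴-30·6²·(3/2)²+15·(3/2)⁴)/(360·6·2000) = 35829/2560000 rad
Load 3 — applied couple M₀=4 kN·m at a=9/2 m (b=L-a=3/2):
  θ_3 = (M₀x²/(2L)+C₁)/EI  [x≤a] with C₁=M₀(3b²-L²)/(6L)=-13/4 = (4·(3/2)²/(2·6)+(-13/4))/2000 = -1/800 rad
Superposition: θ = Σ θ_i = -14891/2560000 rad ≈ -0.005817 rad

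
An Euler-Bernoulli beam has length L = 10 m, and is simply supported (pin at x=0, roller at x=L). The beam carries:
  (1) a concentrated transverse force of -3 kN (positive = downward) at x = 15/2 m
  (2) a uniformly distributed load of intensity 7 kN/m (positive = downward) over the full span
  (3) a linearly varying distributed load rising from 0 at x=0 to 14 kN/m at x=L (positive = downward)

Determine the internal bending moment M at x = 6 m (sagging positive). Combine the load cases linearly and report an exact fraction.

Load 1 — point force P=-3 kN at a=15/2 m (b=L-a=5/2):
  M_1 = Pbx/L  [x≤a] = (-3)·(5/2)·6/10 = -9/2 kN·m
Load 2 — uniform load w=7 kN/m over full span:
  M_2 = wx(L-x)/2 = 7·6·(10-6)/2 = 84 kN·m
Load 3 — triangular load w₀=14 kN/m (0→w₀ over full span):
  M_3 = w₀Lx/6 - w₀x³/(6L) = 14·10·6/6 - 14·6³/(6·10) = 448/5 kN·m
Superposition: M = Σ M_i = 1691/10 kN·m ≈ 169.100000 kN·m

M(6) = 1691/10 kN·m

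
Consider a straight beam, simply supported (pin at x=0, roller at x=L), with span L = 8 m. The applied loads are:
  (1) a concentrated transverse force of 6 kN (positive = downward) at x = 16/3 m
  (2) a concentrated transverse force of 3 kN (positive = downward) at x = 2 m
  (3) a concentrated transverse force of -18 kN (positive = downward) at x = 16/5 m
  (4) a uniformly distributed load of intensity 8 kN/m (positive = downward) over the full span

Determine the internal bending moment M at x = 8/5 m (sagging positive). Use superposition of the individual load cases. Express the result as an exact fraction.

Load 1 — point force P=6 kN at a=16/3 m (b=L-a=8/3):
  M_1 = Pbx/L  [x≤a] = 6·(8/3)·(8/5)/8 = 16/5 kN·m
Load 2 — point force P=3 kN at a=2 m (b=L-a=6):
  M_2 = Pbx/L  [x≤a] = 3·6·(8/5)/8 = 18/5 kN·m
Load 3 — point force P=-18 kN at a=16/5 m (b=L-a=24/5):
  M_3 = Pbx/L  [x≤a] = (-18)·(24/5)·(8/5)/8 = -432/25 kN·m
Load 4 — uniform load w=8 kN/m over full span:
  M_4 = wx(L-x)/2 = 8·(8/5)·(8-(8/5))/2 = 1024/25 kN·m
Superposition: M = Σ M_i = 762/25 kN·m ≈ 30.480000 kN·m

M(8/5) = 762/25 kN·m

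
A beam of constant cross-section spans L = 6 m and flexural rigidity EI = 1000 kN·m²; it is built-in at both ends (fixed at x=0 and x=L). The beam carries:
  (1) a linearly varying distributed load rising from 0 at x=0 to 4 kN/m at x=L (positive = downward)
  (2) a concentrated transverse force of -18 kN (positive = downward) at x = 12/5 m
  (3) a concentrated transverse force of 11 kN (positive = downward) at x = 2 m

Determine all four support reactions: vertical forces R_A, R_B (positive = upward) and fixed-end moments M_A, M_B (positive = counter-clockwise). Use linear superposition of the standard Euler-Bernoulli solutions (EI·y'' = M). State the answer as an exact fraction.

Load 1 — triangular load w₀=4 kN/m (0→w₀ over full span):
  R_A = 3w₀L/20 = 3·4·6/20 = 18/5 kN
  M_A = w₀L²/30 = 4·6²/30 = 24/5 kN·m
  R_B = 7w₀L/20 = 7·4·6/20 = 42/5 kN
  M_B = -w₀L²/20 = -4·6²/20 = -36/5 kN·m
Load 2 — point force P=-18 kN at a=12/5 m (b=L-a=18/5):
  R_A = Pb²(3a+b)/L³ = (-18)·(18/5)²·(3·(12/5)+(18/5))/6³ = -1458/125 kN
  M_A = Pab²/L² = (-18)·(12/5)·(18/5)²/6² = -1944/125 kN·m
  R_B = Pa²(a+3b)/L³ = (-18)·(12/5)²·((12/5)+3·(18/5))/6³ = -792/125 kN
  M_B = -Pa²b/L² = -(-18)·(12/5)²·(18/5)/6² = 1296/125 kN·m
Load 3 — point force P=11 kN at a=2 m (b=L-a=4):
  R_A = Pb²(3a+b)/L³ = 11·4²·(3·2+4)/6³ = 220/27 kN
  M_A = Pab²/L² = 11·2·4²/6² = 88/9 kN·m
  R_B = Pa²(a+3b)/L³ = 11·2²·(2+3·4)/6³ = 77/27 kN
  M_B = -Pa²b/L² = -11·2²·4/6² = -44/9 kN·m
Superposition: R_A = 284/3375 kN, M_A = -1096/1125 kN·m, R_B = 16591/3375 kN, M_B = -1936/1125 kN·m

R_A = 284/3375 kN, M_A = -1096/1125 kN·m, R_B = 16591/3375 kN, M_B = -1936/1125 kN·m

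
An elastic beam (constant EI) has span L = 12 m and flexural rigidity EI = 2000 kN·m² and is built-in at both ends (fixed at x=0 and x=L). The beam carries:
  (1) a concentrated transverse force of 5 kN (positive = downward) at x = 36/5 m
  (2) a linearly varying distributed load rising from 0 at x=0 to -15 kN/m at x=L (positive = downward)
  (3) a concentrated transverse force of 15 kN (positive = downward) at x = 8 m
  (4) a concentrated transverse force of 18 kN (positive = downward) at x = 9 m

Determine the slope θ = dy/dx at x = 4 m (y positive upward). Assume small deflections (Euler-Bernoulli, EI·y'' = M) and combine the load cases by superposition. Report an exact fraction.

θ(4) = 4067/225000 rad

Load 1 — point force P=5 kN at a=36/5 m (b=L-a=24/5):
  θ_1 = -Pb²x(2aL-(3a+b)x)/(2L³EI)  [x≤a] = -5·(24/5)²·4·(2·(36/5)·12-(3·(36/5)+(24/5))·4)/(2·12³·2000) = -14/3125 rad
Load 2 — triangular load w₀=-15 kN/m (0→w₀ over full span):
  θ_2 = -w₀(2x(L-x)(L-2x)(x+2L)+x²(L-x)²)/(120LEI) = -(-15)·(2·4·(12-4)·(12-2·4)·(4+2·12)+4²·(12-4)²)/(120·12·2000) = 16/375 rad
Load 3 — point force P=15 kN at a=8 m (b=L-a=4):
  θ_3 = -Pb²x(2aL-(3a+b)x)/(2L³EI)  [x≤a] = -15·4²·4·(2·8·12-(3·8+4)·4)/(2·12³·2000) = -1/90 rad
Load 4 — point force P=18 kN at a=9 m (b=L-a=3):
  θ_4 = -Pb²x(2aL-(3a+b)x)/(2L³EI)  [x≤a] = -18·3²·4·(2·9·12-(3·9+3)·4)/(2·12³·2000) = -9/1000 rad
Superposition: θ = Σ θ_i = 4067/225000 rad ≈ 0.018076 rad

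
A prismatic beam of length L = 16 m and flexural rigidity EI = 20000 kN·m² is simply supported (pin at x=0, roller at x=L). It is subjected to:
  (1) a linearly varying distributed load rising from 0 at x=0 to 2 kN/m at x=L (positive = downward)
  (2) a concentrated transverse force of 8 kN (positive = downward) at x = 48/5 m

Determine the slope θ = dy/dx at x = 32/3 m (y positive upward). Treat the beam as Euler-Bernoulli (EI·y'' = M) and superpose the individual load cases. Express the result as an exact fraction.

Load 1 — triangular load w₀=2 kN/m (0→w₀ over full span):
  θ_1 = -w₀(7L⁴-30L²x²+15x⁴)/(360LEI) = -2·(7·16⁴-30·16²·(32/3)²+15·(32/3)⁴)/(360·16·20000) = 2912/759375 rad
Load 2 — point force P=8 kN at a=48/5 m (b=L-a=32/5):
  θ_2 = -Pa(2L²-6Lx+3x²+a²)/(6LEI)  [x>a] = -8·(48/5)·(2·16²-6·16·(32/3)+3·(32/3)²+(48/5)²)/(6·16·20000) = 736/234375 rad
Superposition: θ = Σ θ_i = 132416/18984375 rad ≈ 0.006975 rad

θ(32/3) = 132416/18984375 rad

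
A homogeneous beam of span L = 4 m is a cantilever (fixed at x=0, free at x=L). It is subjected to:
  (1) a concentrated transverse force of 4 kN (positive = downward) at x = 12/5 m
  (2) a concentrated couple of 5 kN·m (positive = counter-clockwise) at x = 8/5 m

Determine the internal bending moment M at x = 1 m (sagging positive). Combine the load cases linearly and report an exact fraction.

M(1) = -3/5 kN·m

Load 1 — point force P=4 kN at a=12/5 m (b=L-a=8/5):
  M_1 = -P(a-x)  [x≤a] = -4·((12/5)-1) = -28/5 kN·m
Load 2 — applied couple M₀=5 kN·m at a=8/5 m (b=L-a=12/5):
  M_2 = M₀  [x≤a] = 5 = 5 kN·m
Superposition: M = Σ M_i = -3/5 kN·m ≈ -0.600000 kN·m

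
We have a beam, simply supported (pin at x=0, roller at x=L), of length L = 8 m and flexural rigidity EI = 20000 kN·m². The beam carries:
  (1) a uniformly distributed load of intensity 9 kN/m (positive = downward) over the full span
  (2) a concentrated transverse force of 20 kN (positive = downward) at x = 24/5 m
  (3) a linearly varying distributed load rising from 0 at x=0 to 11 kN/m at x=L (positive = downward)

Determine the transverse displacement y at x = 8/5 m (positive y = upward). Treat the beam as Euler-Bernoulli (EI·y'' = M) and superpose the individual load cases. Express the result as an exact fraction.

Load 1 — uniform load w=9 kN/m over full span:
  y_1 = -wx(L³-2Lx²+x³)/(24EI) = -9·(8/5)·(8³-2·8·(8/5)²+(8/5)³)/(24·20000) = -5568/390625 m
Load 2 — point force P=20 kN at a=24/5 m (b=L-a=16/5):
  y_2 = -Pbx(L²-b²-x²)/(6LEI)  [x≤a] = -20·(16/5)·(8/5)·(8²-(16/5)²-(8/5)²)/(6·8·20000) = -256/46875 m
Load 3 — triangular load w₀=11 kN/m (0→w₀ over full span):
  y_3 = -w₀x(7L⁴-10L²x²+3x⁴)/(360LEI) = -11·(8/5)·(7·8⁴-10·8²·(8/5)²+3·(8/5)⁴)/(360·8·20000) = -242176/29296875 m
Superposition: y = Σ y_i = -819776/29296875 m ≈ -0.027982 m

y(8/5) = -819776/29296875 m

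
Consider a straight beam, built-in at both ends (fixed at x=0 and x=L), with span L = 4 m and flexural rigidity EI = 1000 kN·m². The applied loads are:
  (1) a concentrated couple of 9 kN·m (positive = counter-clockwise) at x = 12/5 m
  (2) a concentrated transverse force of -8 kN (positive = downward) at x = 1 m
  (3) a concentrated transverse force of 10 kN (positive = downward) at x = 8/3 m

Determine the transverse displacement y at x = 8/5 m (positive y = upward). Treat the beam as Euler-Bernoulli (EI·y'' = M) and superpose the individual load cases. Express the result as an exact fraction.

Load 1 — applied couple M₀=9 kN·m at a=12/5 m (b=L-a=8/5):
  y_1 = (R_Ax³/6 - M_Ax²/2)/EI  [x≤a] with R_A=81/25, M_A=72/25 = ((81/25)·(8/5)³/6 - (72/25)·(8/5)²/2)/1000 = -576/390625 m
Load 2 — point force P=-8 kN at a=1 m (b=L-a=3):
  y_2 = -Pa²(L-x)²(3bL-(3b+a)(L-x))/(6L³EI)  [x>a] = -(-8)·1²·(4-(8/5))²·(3·3·4-(3·3+1)·(4-(8/5)))/(6·4³·1000) = 9/6250 m
Load 3 — point force P=10 kN at a=8/3 m (b=L-a=4/3):
  y_3 = -Pb²x²(3aL-(3a+b)x)/(6L³EI)  [x≤a] = -10·(4/3)²·(8/5)²·(3·(8/3)·4-(3·(8/3)+(4/3))·(8/5))/(6·4³·1000) = -512/253125 m
Superposition: y = Σ y_i = -130187/63281250 m ≈ -0.002057 m

y(8/5) = -130187/63281250 m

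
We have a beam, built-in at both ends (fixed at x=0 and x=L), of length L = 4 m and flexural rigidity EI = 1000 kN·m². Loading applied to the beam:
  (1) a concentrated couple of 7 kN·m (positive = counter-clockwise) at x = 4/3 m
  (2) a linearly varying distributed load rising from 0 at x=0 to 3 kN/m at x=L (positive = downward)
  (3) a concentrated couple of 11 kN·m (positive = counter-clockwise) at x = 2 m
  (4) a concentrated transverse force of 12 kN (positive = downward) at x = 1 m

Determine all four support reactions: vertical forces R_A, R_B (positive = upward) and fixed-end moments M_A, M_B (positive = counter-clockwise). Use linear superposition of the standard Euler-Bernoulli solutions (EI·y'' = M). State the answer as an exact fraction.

Load 1 — applied couple M₀=7 kN·m at a=4/3 m (b=L-a=8/3):
  R_A = 6M₀ab/L³ = 6·7·(4/3)·(8/3)/4³ = 7/3 kN
  M_A = M₀b(2a-b)/L² = 7·(8/3)·(2·(4/3)-(8/3))/4² = 0 kN·m
  R_B = -6M₀ab/L³ = -6·7·(4/3)·(8/3)/4³ = -7/3 kN
  M_B = M₀a(2b-a)/L² = 7·(4/3)·(2·(8/3)-(4/3))/4² = 7/3 kN·m
Load 2 — triangular load w₀=3 kN/m (0→w₀ over full span):
  R_A = 3w₀L/20 = 3·3·4/20 = 9/5 kN
  M_A = w₀L²/30 = 3·4²/30 = 8/5 kN·m
  R_B = 7w₀L/20 = 7·3·4/20 = 21/5 kN
  M_B = -w₀L²/20 = -3·4²/20 = -12/5 kN·m
Load 3 — applied couple M₀=11 kN·m at a=2 m (b=L-a=2):
  R_A = 6M₀ab/L³ = 6·11·2·2/4³ = 33/8 kN
  M_A = M₀b(2a-b)/L² = 11·2·(2·2-2)/4² = 11/4 kN·m
  R_B = -6M₀ab/L³ = -6·11·2·2/4³ = -33/8 kN
  M_B = M₀a(2b-a)/L² = 11·2·(2·2-2)/4² = 11/4 kN·m
Load 4 — point force P=12 kN at a=1 m (b=L-a=3):
  R_A = Pb²(3a+b)/L³ = 12·3²·(3·1+3)/4³ = 81/8 kN
  M_A = Pab²/L² = 12·1·3²/4² = 27/4 kN·m
  R_B = Pa²(a+3b)/L³ = 12·1²·(1+3·3)/4³ = 15/8 kN
  M_B = -Pa²b/L² = -12·1²·3/4² = -9/4 kN·m
Superposition: R_A = 1103/60 kN, M_A = 111/10 kN·m, R_B = -23/60 kN, M_B = 13/30 kN·m

R_A = 1103/60 kN, M_A = 111/10 kN·m, R_B = -23/60 kN, M_B = 13/30 kN·m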